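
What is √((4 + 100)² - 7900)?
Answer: 54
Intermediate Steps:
√((4 + 100)² - 7900) = √(104² - 7900) = √(10816 - 7900) = √2916 = 54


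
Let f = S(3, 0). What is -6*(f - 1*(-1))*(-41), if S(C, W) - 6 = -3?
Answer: 984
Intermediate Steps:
S(C, W) = 3 (S(C, W) = 6 - 3 = 3)
f = 3
-6*(f - 1*(-1))*(-41) = -6*(3 - 1*(-1))*(-41) = -6*(3 + 1)*(-41) = -6*4*(-41) = -24*(-41) = 984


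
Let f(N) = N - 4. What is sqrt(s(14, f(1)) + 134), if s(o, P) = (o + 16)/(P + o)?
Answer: 4*sqrt(1034)/11 ≈ 11.693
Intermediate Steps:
f(N) = -4 + N
s(o, P) = (16 + o)/(P + o)
sqrt(s(14, f(1)) + 134) = sqrt((16 + 14)/((-4 + 1) + 14) + 134) = sqrt(30/(-3 + 14) + 134) = sqrt(30/11 + 134) = sqrt(1504/11) = 4*sqrt(1034)/11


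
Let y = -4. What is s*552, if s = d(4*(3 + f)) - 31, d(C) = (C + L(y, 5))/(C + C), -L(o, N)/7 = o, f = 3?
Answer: -16514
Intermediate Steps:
L(o, N) = -7*o
d(C) = (28 + C)/(2*C) (d(C) = (C - 7*(-4))/(C + C) = (C + 28)/((2*C)) = (28 + C)*(1/(2*C)) = (28 + C)/(2*C))
s = -359/12 (s = (28 + 4*(3 + 3))/(2*((4*(3 + 3)))) - 31 = (28 + 4*6)/(2*((4*6))) - 31 = (½)*(28 + 24)/24 - 31 = (½)*(1/24)*52 - 31 = 13/12 - 31 = -359/12 ≈ -29.917)
s*552 = -359/12*552 = -16514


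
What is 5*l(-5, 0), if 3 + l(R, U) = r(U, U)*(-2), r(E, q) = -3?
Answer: 15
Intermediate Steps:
l(R, U) = 3 (l(R, U) = -3 - 3*(-2) = -3 + 6 = 3)
5*l(-5, 0) = 5*3 = 15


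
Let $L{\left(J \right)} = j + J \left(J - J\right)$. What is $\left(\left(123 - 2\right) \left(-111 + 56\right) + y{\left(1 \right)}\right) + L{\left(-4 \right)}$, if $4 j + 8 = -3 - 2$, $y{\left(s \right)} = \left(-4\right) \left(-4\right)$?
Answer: $- \frac{26569}{4} \approx -6642.3$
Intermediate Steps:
$y{\left(s \right)} = 16$
$j = - \frac{13}{4}$ ($j = -2 + \frac{-3 - 2}{4} = -2 + \frac{1}{4} \left(-5\right) = -2 - \frac{5}{4} = - \frac{13}{4} \approx -3.25$)
$L{\left(J \right)} = - \frac{13}{4}$ ($L{\left(J \right)} = - \frac{13}{4} + J \left(J - J\right) = - \frac{13}{4} + J 0 = - \frac{13}{4} + 0 = - \frac{13}{4}$)
$\left(\left(123 - 2\right) \left(-111 + 56\right) + y{\left(1 \right)}\right) + L{\left(-4 \right)} = \left(\left(123 - 2\right) \left(-111 + 56\right) + 16\right) - \frac{13}{4} = \left(121 \left(-55\right) + 16\right) - \frac{13}{4} = \left(-6655 + 16\right) - \frac{13}{4} = -6639 - \frac{13}{4} = - \frac{26569}{4}$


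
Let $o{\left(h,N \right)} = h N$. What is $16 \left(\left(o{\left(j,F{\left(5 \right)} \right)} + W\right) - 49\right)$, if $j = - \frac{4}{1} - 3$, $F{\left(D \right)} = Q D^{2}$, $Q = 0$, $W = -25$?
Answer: $-1184$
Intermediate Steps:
$F{\left(D \right)} = 0$ ($F{\left(D \right)} = 0 D^{2} = 0$)
$j = -7$ ($j = \left(-4\right) 1 - 3 = -4 - 3 = -7$)
$o{\left(h,N \right)} = N h$
$16 \left(\left(o{\left(j,F{\left(5 \right)} \right)} + W\right) - 49\right) = 16 \left(\left(0 \left(-7\right) - 25\right) - 49\right) = 16 \left(\left(0 - 25\right) - 49\right) = 16 \left(-25 - 49\right) = 16 \left(-74\right) = -1184$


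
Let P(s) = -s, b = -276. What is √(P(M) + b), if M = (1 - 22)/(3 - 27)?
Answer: I*√4430/4 ≈ 16.64*I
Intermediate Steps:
M = 7/8 (M = -21/(-24) = -21*(-1/24) = 7/8 ≈ 0.87500)
√(P(M) + b) = √(-1*7/8 - 276) = √(-7/8 - 276) = √(-2215/8) = I*√4430/4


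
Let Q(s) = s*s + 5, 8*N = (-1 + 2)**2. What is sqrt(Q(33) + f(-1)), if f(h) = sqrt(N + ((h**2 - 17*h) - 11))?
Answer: sqrt(4376 + sqrt(114))/2 ≈ 33.116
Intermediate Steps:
N = 1/8 (N = (-1 + 2)**2/8 = (1/8)*1**2 = (1/8)*1 = 1/8 ≈ 0.12500)
Q(s) = 5 + s**2 (Q(s) = s**2 + 5 = 5 + s**2)
f(h) = sqrt(-87/8 + h**2 - 17*h) (f(h) = sqrt(1/8 + ((h**2 - 17*h) - 11)) = sqrt(1/8 + (-11 + h**2 - 17*h)) = sqrt(-87/8 + h**2 - 17*h))
sqrt(Q(33) + f(-1)) = sqrt((5 + 33**2) + sqrt(-174 - 272*(-1) + 16*(-1)**2)/4) = sqrt((5 + 1089) + sqrt(-174 + 272 + 16*1)/4) = sqrt(1094 + sqrt(-174 + 272 + 16)/4) = sqrt(1094 + sqrt(114)/4)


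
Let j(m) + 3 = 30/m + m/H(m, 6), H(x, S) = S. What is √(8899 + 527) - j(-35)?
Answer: 407/42 + √9426 ≈ 106.78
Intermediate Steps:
j(m) = -3 + 30/m + m/6 (j(m) = -3 + (30/m + m/6) = -3 + 30/m + m/6)
√(8899 + 527) - j(-35) = √(8899 + 527) - (-3 + 30/(-35) + (⅙)*(-35)) = √9426 - (-3 + 30*(-1/35) - 35/6) = √9426 - (-3 - 6/7 - 35/6) = √9426 - 1*(-407/42) = √9426 + 407/42 = 407/42 + √9426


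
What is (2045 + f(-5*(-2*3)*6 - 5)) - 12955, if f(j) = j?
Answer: -10735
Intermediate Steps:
(2045 + f(-5*(-2*3)*6 - 5)) - 12955 = (2045 + (-5*(-2*3)*6 - 5)) - 12955 = (2045 + (-(-30)*6 - 5)) - 12955 = (2045 + (-5*(-36) - 5)) - 12955 = (2045 + (180 - 5)) - 12955 = (2045 + 175) - 12955 = 2220 - 12955 = -10735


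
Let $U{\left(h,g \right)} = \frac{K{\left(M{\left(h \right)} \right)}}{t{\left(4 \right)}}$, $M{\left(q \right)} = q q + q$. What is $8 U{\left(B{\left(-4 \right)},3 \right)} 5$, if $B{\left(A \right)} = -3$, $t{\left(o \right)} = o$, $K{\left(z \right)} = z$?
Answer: $60$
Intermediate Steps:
$M{\left(q \right)} = q + q^{2}$ ($M{\left(q \right)} = q^{2} + q = q + q^{2}$)
$U{\left(h,g \right)} = \frac{h \left(1 + h\right)}{4}$
$8 U{\left(B{\left(-4 \right)},3 \right)} 5 = 8 \cdot \frac{1}{4} \left(-3\right) \left(1 - 3\right) 5 = 8 \cdot \frac{1}{4} \left(-3\right) \left(-2\right) 5 = 8 \cdot \frac{3}{2} \cdot 5 = 12 \cdot 5 = 60$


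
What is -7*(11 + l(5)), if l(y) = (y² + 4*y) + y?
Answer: -427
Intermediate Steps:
l(y) = y² + 5*y
-7*(11 + l(5)) = -7*(11 + 5*(5 + 5)) = -7*(11 + 5*10) = -7*(11 + 50) = -7*61 = -427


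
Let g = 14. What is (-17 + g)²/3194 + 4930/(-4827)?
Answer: -15702977/15417438 ≈ -1.0185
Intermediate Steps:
(-17 + g)²/3194 + 4930/(-4827) = (-17 + 14)²/3194 + 4930/(-4827) = (-3)²*(1/3194) + 4930*(-1/4827) = 9*(1/3194) - 4930/4827 = 9/3194 - 4930/4827 = -15702977/15417438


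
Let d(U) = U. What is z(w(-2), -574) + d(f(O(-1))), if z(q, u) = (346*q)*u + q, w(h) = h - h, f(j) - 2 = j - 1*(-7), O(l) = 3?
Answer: 12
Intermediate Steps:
f(j) = 9 + j (f(j) = 2 + (j - 1*(-7)) = 2 + (j + 7) = 2 + (7 + j) = 9 + j)
w(h) = 0 (w(h) = h - h = 0)
z(q, u) = q + 346*q*u (z(q, u) = 346*q*u + q = q + 346*q*u)
z(w(-2), -574) + d(f(O(-1))) = 0*(1 + 346*(-574)) + (9 + 3) = 0*(1 - 198604) + 12 = 0*(-198603) + 12 = 0 + 12 = 12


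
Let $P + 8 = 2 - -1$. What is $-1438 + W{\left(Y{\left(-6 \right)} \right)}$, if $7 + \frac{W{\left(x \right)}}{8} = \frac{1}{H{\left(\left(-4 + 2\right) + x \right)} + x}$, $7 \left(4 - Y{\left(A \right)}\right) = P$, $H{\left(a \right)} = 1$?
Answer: $- \frac{7463}{5} \approx -1492.6$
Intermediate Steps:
$P = -5$ ($P = -8 + \left(2 - -1\right) = -8 + \left(2 + 1\right) = -8 + 3 = -5$)
$Y{\left(A \right)} = \frac{33}{7}$ ($Y{\left(A \right)} = 4 - - \frac{5}{7} = 4 + \frac{5}{7} = \frac{33}{7}$)
$W{\left(x \right)} = -56 + \frac{8}{1 + x}$
$-1438 + W{\left(Y{\left(-6 \right)} \right)} = -1438 + \frac{8 \left(-6 - 33\right)}{1 + \frac{33}{7}} = -1438 + \frac{8 \left(-6 - 33\right)}{\frac{40}{7}} = -1438 + 8 \cdot \frac{7}{40} \left(-39\right) = -1438 - \frac{273}{5} = - \frac{7463}{5}$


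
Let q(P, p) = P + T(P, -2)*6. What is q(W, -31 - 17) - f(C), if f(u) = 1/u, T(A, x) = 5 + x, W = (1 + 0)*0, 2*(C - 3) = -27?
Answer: 380/21 ≈ 18.095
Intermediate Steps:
C = -21/2 (C = 3 + (1/2)*(-27) = 3 - 27/2 = -21/2 ≈ -10.500)
W = 0 (W = 1*0 = 0)
q(P, p) = 18 + P (q(P, p) = P + (5 - 2)*6 = P + 3*6 = P + 18 = 18 + P)
q(W, -31 - 17) - f(C) = (18 + 0) - 1/(-21/2) = 18 - 1*(-2/21) = 18 + 2/21 = 380/21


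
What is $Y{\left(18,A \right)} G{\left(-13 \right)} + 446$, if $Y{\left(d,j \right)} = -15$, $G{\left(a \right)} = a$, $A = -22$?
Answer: $641$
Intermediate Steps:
$Y{\left(18,A \right)} G{\left(-13 \right)} + 446 = \left(-15\right) \left(-13\right) + 446 = 195 + 446 = 641$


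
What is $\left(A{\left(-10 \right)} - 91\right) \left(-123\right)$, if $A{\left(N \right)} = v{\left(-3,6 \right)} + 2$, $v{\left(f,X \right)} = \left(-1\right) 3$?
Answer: $11316$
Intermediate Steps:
$v{\left(f,X \right)} = -3$
$A{\left(N \right)} = -1$ ($A{\left(N \right)} = -3 + 2 = -1$)
$\left(A{\left(-10 \right)} - 91\right) \left(-123\right) = \left(-1 - 91\right) \left(-123\right) = \left(-92\right) \left(-123\right) = 11316$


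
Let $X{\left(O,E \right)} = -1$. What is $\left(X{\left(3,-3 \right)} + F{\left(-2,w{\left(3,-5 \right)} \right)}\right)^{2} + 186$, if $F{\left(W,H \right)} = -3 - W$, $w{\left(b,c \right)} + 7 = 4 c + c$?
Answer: $190$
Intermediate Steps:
$w{\left(b,c \right)} = -7 + 5 c$ ($w{\left(b,c \right)} = -7 + \left(4 c + c\right) = -7 + 5 c$)
$\left(X{\left(3,-3 \right)} + F{\left(-2,w{\left(3,-5 \right)} \right)}\right)^{2} + 186 = \left(-1 - 1\right)^{2} + 186 = \left(-2\right)^{2} + 186 = 4 + 186 = 190$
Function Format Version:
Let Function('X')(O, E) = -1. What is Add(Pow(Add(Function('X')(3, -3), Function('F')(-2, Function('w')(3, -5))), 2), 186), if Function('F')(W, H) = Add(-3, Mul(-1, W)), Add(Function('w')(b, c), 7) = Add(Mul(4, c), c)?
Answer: 190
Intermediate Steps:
Function('w')(b, c) = Add(-7, Mul(5, c)) (Function('w')(b, c) = Add(-7, Add(Mul(4, c), c)) = Add(-7, Mul(5, c)))
Add(Pow(Add(Function('X')(3, -3), Function('F')(-2, Function('w')(3, -5))), 2), 186) = Add(Pow(Add(-1, Add(-3, Mul(-1, -2))), 2), 186) = Add(Pow(Add(-1, Add(-3, 2)), 2), 186) = Add(Pow(Add(-1, -1), 2), 186) = Add(Pow(-2, 2), 186) = Add(4, 186) = 190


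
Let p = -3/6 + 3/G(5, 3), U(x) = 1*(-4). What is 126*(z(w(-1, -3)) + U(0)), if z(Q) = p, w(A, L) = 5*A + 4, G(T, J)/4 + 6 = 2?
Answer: -4725/8 ≈ -590.63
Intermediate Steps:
G(T, J) = -16 (G(T, J) = -24 + 4*2 = -24 + 8 = -16)
w(A, L) = 4 + 5*A
U(x) = -4
p = -11/16 (p = -3/6 + 3/(-16) = -3*1/6 + 3*(-1/16) = -1/2 - 3/16 = -11/16 ≈ -0.68750)
z(Q) = -11/16
126*(z(w(-1, -3)) + U(0)) = 126*(-11/16 - 4) = 126*(-75/16) = -4725/8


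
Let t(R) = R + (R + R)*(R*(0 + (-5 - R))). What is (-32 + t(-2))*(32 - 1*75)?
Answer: 2494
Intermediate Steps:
t(R) = R + 2*R²*(-5 - R) (t(R) = R + (2*R)*(R*(-5 - R)) = R + 2*R²*(-5 - R))
(-32 + t(-2))*(32 - 1*75) = (-32 - 2*(1 - 10*(-2) - 2*(-2)²))*(32 - 1*75) = (-32 - 2*(1 + 20 - 2*4))*(32 - 75) = (-32 - 2*(1 + 20 - 8))*(-43) = (-32 - 2*13)*(-43) = (-32 - 26)*(-43) = -58*(-43) = 2494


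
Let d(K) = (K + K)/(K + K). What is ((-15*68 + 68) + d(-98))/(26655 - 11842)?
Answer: -951/14813 ≈ -0.064200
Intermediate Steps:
d(K) = 1 (d(K) = (2*K)/((2*K)) = (2*K)*(1/(2*K)) = 1)
((-15*68 + 68) + d(-98))/(26655 - 11842) = ((-15*68 + 68) + 1)/(26655 - 11842) = ((-1020 + 68) + 1)/14813 = (-952 + 1)*(1/14813) = -951*1/14813 = -951/14813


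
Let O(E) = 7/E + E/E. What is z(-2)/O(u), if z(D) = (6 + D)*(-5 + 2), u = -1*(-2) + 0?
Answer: -8/3 ≈ -2.6667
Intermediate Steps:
u = 2 (u = 2 + 0 = 2)
O(E) = 1 + 7/E (O(E) = 7/E + 1 = 1 + 7/E)
z(D) = -18 - 3*D (z(D) = (6 + D)*(-3) = -18 - 3*D)
z(-2)/O(u) = (-18 - 3*(-2))/(((7 + 2)/2)) = (-18 + 6)/(((½)*9)) = -12/(9/2) = (2/9)*(-12) = -8/3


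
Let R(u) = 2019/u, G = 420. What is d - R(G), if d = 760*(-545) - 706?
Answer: -58087513/140 ≈ -4.1491e+5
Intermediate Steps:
d = -414906 (d = -414200 - 706 = -414906)
d - R(G) = -414906 - 2019/420 = -414906 - 1*673/140 = -414906 - 673/140 = -58087513/140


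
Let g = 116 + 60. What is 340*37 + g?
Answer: 12756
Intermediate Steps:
g = 176
340*37 + g = 340*37 + 176 = 12580 + 176 = 12756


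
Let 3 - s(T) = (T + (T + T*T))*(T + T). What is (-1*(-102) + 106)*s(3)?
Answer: -18096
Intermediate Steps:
s(T) = 3 - 2*T*(T**2 + 2*T) (s(T) = 3 - (T + (T + T*T))*(T + T) = 3 - (T + (T + T**2))*2*T = 3 - (T**2 + 2*T)*2*T = 3 - 2*T*(T**2 + 2*T))
(-1*(-102) + 106)*s(3) = (-1*(-102) + 106)*(3 - 4*3**2 - 2*3**3) = (102 + 106)*(3 - 4*9 - 2*27) = 208*(3 - 36 - 54) = 208*(-87) = -18096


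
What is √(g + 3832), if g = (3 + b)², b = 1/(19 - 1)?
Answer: √1244593/18 ≈ 61.979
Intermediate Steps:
b = 1/18 ≈ 0.055556
g = 3025/324 (g = (3 + 1/18)² = (55/18)² = 3025/324 ≈ 9.3364)
√(g + 3832) = √(3025/324 + 3832) = √(1244593/324) = √1244593/18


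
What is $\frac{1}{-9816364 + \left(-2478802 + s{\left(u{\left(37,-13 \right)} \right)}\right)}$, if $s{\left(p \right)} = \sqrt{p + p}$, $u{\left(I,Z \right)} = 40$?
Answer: $- \frac{6147583}{75585553483738} - \frac{\sqrt{5}}{37792776741869} \approx -8.1333 \cdot 10^{-8}$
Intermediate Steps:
$s{\left(p \right)} = \sqrt{2} \sqrt{p}$ ($s{\left(p \right)} = \sqrt{2 p} = \sqrt{2} \sqrt{p}$)
$\frac{1}{-9816364 + \left(-2478802 + s{\left(u{\left(37,-13 \right)} \right)}\right)} = \frac{1}{-9816364 - \left(2478802 - \sqrt{2} \sqrt{40}\right)} = \frac{1}{-9816364 - \left(2478802 - \sqrt{2} \cdot 2 \sqrt{10}\right)} = \frac{1}{-9816364 - \left(2478802 - 4 \sqrt{5}\right)} = \frac{1}{-12295166 + 4 \sqrt{5}}$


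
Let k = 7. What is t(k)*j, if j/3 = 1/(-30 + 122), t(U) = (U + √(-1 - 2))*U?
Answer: 147/92 + 21*I*√3/92 ≈ 1.5978 + 0.39536*I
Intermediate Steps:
t(U) = U*(U + I*√3) (t(U) = (U + √(-3))*U = (U + I*√3)*U = U*(U + I*√3))
j = 3/92 (j = 3/(-30 + 122) = 3/92 ≈ 0.032609)
t(k)*j = (7*(7 + I*√3))*(3/92) = (49 + 7*I*√3)*(3/92) = 147/92 + 21*I*√3/92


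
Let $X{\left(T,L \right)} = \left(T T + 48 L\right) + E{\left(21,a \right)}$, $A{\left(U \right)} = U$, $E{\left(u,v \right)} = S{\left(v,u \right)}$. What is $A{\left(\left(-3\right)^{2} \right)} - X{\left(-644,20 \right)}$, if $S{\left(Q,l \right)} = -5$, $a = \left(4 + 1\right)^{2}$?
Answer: $-415682$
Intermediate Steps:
$a = 25$ ($a = 5^{2} = 25$)
$E{\left(u,v \right)} = -5$
$X{\left(T,L \right)} = -5 + T^{2} + 48 L$ ($X{\left(T,L \right)} = \left(T T + 48 L\right) - 5 = \left(T^{2} + 48 L\right) - 5 = -5 + T^{2} + 48 L$)
$A{\left(\left(-3\right)^{2} \right)} - X{\left(-644,20 \right)} = \left(-3\right)^{2} - \left(-5 + \left(-644\right)^{2} + 48 \cdot 20\right) = 9 - \left(-5 + 414736 + 960\right) = 9 - 415691 = -415682$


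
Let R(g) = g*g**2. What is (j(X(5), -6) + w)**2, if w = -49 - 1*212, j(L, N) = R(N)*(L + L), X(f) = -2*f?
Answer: 16475481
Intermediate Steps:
R(g) = g**3
j(L, N) = 2*L*N**3 (j(L, N) = N**3*(L + L) = N**3*(2*L) = 2*L*N**3)
w = -261 (w = -49 - 212 = -261)
(j(X(5), -6) + w)**2 = (2*(-2*5)*(-6)**3 - 261)**2 = (2*(-10)*(-216) - 261)**2 = (4320 - 261)**2 = 4059**2 = 16475481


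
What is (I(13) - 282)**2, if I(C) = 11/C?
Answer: 13359025/169 ≈ 79048.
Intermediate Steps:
(I(13) - 282)**2 = (11/13 - 282)**2 = (-3655/13)**2 = 13359025/169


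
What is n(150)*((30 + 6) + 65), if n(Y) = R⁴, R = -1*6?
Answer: 130896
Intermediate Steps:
R = -6
n(Y) = 1296 (n(Y) = (-6)⁴ = 1296)
n(150)*((30 + 6) + 65) = 1296*((30 + 6) + 65) = 1296*(36 + 65) = 1296*101 = 130896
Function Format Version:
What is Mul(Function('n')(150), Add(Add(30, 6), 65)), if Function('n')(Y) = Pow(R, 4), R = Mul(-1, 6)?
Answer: 130896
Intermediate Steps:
R = -6
Function('n')(Y) = 1296 (Function('n')(Y) = Pow(-6, 4) = 1296)
Mul(Function('n')(150), Add(Add(30, 6), 65)) = Mul(1296, Add(Add(30, 6), 65)) = Mul(1296, Add(36, 65)) = Mul(1296, 101) = 130896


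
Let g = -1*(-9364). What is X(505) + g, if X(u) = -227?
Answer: 9137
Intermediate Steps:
g = 9364
X(505) + g = -227 + 9364 = 9137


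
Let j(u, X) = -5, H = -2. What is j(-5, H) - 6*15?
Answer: -95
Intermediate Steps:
j(-5, H) - 6*15 = -5 - 6*15 = -5 - 90 = -95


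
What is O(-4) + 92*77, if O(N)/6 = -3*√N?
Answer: 7084 - 36*I ≈ 7084.0 - 36.0*I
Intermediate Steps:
O(N) = -18*√N (O(N) = 6*(-3*√N) = -18*√N)
O(-4) + 92*77 = -36*I + 92*77 = -36*I + 7084 = 7084 - 36*I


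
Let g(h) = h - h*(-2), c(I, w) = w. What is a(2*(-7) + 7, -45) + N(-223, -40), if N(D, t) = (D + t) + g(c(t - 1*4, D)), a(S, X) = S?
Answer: -939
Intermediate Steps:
g(h) = 3*h (g(h) = h - (-2)*h = h + 2*h = 3*h)
N(D, t) = t + 4*D (N(D, t) = (D + t) + 3*D = t + 4*D)
a(2*(-7) + 7, -45) + N(-223, -40) = (2*(-7) + 7) + (-40 + 4*(-223)) = (-14 + 7) + (-40 - 892) = -7 - 932 = -939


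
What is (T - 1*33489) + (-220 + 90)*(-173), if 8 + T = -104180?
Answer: -115187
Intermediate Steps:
T = -104188 (T = -8 - 104180 = -104188)
(T - 1*33489) + (-220 + 90)*(-173) = (-104188 - 1*33489) + (-220 + 90)*(-173) = (-104188 - 33489) - 130*(-173) = -137677 + 22490 = -115187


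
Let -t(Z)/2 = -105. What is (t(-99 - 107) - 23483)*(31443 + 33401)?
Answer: -1509114412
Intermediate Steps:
t(Z) = 210 (t(Z) = -2*(-105) = 210)
(t(-99 - 107) - 23483)*(31443 + 33401) = (210 - 23483)*(31443 + 33401) = -23273*64844 = -1509114412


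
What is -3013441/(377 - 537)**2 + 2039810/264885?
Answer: -149199236657/1356211200 ≈ -110.01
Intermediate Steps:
-3013441/(377 - 537)**2 + 2039810/264885 = -3013441/((-160)**2) + 2039810*(1/264885) = -3013441/25600 + 407962/52977 = -149199236657/1356211200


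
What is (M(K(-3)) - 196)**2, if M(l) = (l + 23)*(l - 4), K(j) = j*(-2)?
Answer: 19044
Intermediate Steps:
K(j) = -2*j
M(l) = (-4 + l)*(23 + l) (M(l) = (23 + l)*(-4 + l) = (-4 + l)*(23 + l))
(M(K(-3)) - 196)**2 = ((-92 + (-2*(-3))**2 + 19*(-2*(-3))) - 196)**2 = ((-92 + 6**2 + 19*6) - 196)**2 = ((-92 + 36 + 114) - 196)**2 = (58 - 196)**2 = (-138)**2 = 19044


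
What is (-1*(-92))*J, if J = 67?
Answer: 6164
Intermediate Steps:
(-1*(-92))*J = -1*(-92)*67 = 92*67 = 6164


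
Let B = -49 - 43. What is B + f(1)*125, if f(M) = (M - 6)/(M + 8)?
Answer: -1453/9 ≈ -161.44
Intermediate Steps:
B = -92
f(M) = (-6 + M)/(8 + M)
B + f(1)*125 = -92 + ((-6 + 1)/(8 + 1))*125 = -92 + (-5/9)*125 = -92 + ((1/9)*(-5))*125 = -92 - 5/9*125 = -92 - 625/9 = -1453/9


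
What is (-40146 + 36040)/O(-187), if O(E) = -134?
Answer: 2053/67 ≈ 30.642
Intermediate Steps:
(-40146 + 36040)/O(-187) = (-40146 + 36040)/(-134) = -4106*(-1/134) = 2053/67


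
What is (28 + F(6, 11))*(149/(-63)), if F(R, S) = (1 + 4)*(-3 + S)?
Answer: -10132/63 ≈ -160.83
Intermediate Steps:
F(R, S) = -15 + 5*S (F(R, S) = 5*(-3 + S) = -15 + 5*S)
(28 + F(6, 11))*(149/(-63)) = (28 + (-15 + 5*11))*(149/(-63)) = (28 + (-15 + 55))*(149*(-1/63)) = (28 + 40)*(-149/63) = 68*(-149/63) = -10132/63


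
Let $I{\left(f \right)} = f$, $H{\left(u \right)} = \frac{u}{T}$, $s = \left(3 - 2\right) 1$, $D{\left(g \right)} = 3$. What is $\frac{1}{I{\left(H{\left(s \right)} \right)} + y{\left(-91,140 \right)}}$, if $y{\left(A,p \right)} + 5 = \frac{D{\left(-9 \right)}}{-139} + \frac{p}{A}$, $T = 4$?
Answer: $- \frac{7228}{45609} \approx -0.15848$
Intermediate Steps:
$y{\left(A,p \right)} = - \frac{698}{139} + \frac{p}{A}$ ($y{\left(A,p \right)} = -5 + \left(\frac{3}{-139} + \frac{p}{A}\right) = -5 + \left(3 \left(- \frac{1}{139}\right) + \frac{p}{A}\right) = -5 - \left(\frac{3}{139} - \frac{p}{A}\right) = - \frac{698}{139} + \frac{p}{A}$)
$s = 1$ ($s = 1 \cdot 1 = 1$)
$H{\left(u \right)} = \frac{u}{4}$
$\frac{1}{I{\left(H{\left(s \right)} \right)} + y{\left(-91,140 \right)}} = \frac{1}{\frac{1}{4} \cdot 1 - \left(\frac{698}{139} - \frac{140}{-91}\right)} = \frac{1}{\frac{1}{4} + \left(- \frac{698}{139} + 140 \left(- \frac{1}{91}\right)\right)} = \frac{1}{\frac{1}{4} - \frac{11854}{1807}} = \frac{1}{- \frac{45609}{7228}} = - \frac{7228}{45609}$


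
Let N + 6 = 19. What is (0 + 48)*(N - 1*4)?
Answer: 432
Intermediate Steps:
N = 13 (N = -6 + 19 = 13)
(0 + 48)*(N - 1*4) = (0 + 48)*(13 - 1*4) = 48*(13 - 4) = 48*9 = 432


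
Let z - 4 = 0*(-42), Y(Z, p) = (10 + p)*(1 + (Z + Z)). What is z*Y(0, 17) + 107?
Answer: 215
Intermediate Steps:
Y(Z, p) = (1 + 2*Z)*(10 + p) (Y(Z, p) = (10 + p)*(1 + 2*Z) = (1 + 2*Z)*(10 + p))
z = 4 (z = 4 + 0*(-42) = 4 + 0 = 4)
z*Y(0, 17) + 107 = 4*(10 + 17 + 20*0 + 2*0*17) + 107 = 4*(10 + 17 + 0 + 0) + 107 = 4*27 + 107 = 108 + 107 = 215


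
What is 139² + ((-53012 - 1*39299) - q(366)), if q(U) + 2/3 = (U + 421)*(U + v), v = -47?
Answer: -972127/3 ≈ -3.2404e+5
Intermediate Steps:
q(U) = -⅔ + (-47 + U)*(421 + U) (q(U) = -⅔ + (U + 421)*(U - 47) = -⅔ + (421 + U)*(-47 + U) = -⅔ + (-47 + U)*(421 + U))
139² + ((-53012 - 1*39299) - q(366)) = 139² + ((-53012 - 1*39299) - (-59363/3 + 366² + 374*366)) = 19321 + ((-53012 - 39299) - (-59363/3 + 133956 + 136884)) = 19321 + (-92311 - 1*753157/3) = 19321 + (-92311 - 753157/3) = 19321 - 1030090/3 = -972127/3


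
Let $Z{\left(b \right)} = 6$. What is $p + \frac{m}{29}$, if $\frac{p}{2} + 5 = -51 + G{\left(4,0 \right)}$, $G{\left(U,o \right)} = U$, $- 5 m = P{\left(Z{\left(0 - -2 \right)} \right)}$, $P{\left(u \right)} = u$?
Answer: $- \frac{15086}{145} \approx -104.04$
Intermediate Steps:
$m = - \frac{6}{5}$ ($m = \left(- \frac{1}{5}\right) 6 = - \frac{6}{5} \approx -1.2$)
$p = -104$ ($p = -10 + 2 \left(-51 + 4\right) = -10 + 2 \left(-47\right) = -10 - 94 = -104$)
$p + \frac{m}{29} = -104 - \frac{6}{5 \cdot 29} = -104 - \frac{6}{145} = - \frac{15086}{145}$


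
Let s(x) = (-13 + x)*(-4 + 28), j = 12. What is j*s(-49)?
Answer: -17856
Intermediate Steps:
s(x) = -312 + 24*x (s(x) = (-13 + x)*24 = -312 + 24*x)
j*s(-49) = 12*(-312 + 24*(-49)) = 12*(-312 - 1176) = 12*(-1488) = -17856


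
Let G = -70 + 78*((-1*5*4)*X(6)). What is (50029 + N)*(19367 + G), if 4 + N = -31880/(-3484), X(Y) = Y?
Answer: 433051926065/871 ≈ 4.9719e+8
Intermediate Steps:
G = -9430 (G = -70 + 78*((-1*5*4)*6) = -70 + 78*(-5*4*6) = -70 + 78*(-20*6) = -70 + 78*(-120) = -70 - 9360 = -9430)
N = 4486/871 (N = -4 - 31880/(-3484) = -4 - 31880*(-1/3484) = -4 + 7970/871 = 4486/871 ≈ 5.1504)
(50029 + N)*(19367 + G) = (50029 + 4486/871)*(19367 - 9430) = (43579745/871)*9937 = 433051926065/871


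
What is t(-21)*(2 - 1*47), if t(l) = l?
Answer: 945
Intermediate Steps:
t(-21)*(2 - 1*47) = -21*(2 - 1*47) = -21*(2 - 47) = -21*(-45) = 945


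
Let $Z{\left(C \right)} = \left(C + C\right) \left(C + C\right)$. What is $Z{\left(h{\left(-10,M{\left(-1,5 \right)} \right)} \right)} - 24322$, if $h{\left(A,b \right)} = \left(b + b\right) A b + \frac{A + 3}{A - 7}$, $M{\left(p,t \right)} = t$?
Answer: $\frac{281495138}{289} \approx 9.7403 \cdot 10^{5}$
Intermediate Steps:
$h{\left(A,b \right)} = \frac{3 + A}{-7 + A} + 2 A b^{2}$ ($h{\left(A,b \right)} = 2 b A b + \frac{3 + A}{-7 + A} = 2 A b b + \frac{3 + A}{-7 + A} = 2 A b^{2} + \frac{3 + A}{-7 + A} = \frac{3 + A}{-7 + A} + 2 A b^{2}$)
$Z{\left(C \right)} = 4 C^{2}$ ($Z{\left(C \right)} = 2 C 2 C = 4 C^{2}$)
$Z{\left(h{\left(-10,M{\left(-1,5 \right)} \right)} \right)} - 24322 = 4 \left(\frac{3 - 10 - - 140 \cdot 5^{2} + 2 \left(-10\right)^{2} \cdot 5^{2}}{-7 - 10}\right)^{2} - 24322 = 4 \left(\frac{3 - 10 - \left(-140\right) 25 + 2 \cdot 100 \cdot 25}{-17}\right)^{2} - 24322 = 4 \left(- \frac{3 - 10 + 3500 + 5000}{17}\right)^{2} - 24322 = 4 \left(\left(- \frac{1}{17}\right) 8493\right)^{2} - 24322 = 4 \left(- \frac{8493}{17}\right)^{2} - 24322 = 4 \cdot \frac{72131049}{289} - 24322 = \frac{288524196}{289} - 24322 = \frac{281495138}{289}$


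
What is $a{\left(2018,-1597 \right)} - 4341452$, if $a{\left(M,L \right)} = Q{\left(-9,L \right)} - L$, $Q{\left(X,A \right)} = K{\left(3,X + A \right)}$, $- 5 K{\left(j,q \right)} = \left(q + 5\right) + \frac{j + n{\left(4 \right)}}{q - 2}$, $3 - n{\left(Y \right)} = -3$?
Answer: $- \frac{11629953261}{2680} \approx -4.3395 \cdot 10^{6}$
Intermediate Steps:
$n{\left(Y \right)} = 6$ ($n{\left(Y \right)} = 3 - -3 = 3 + 3 = 6$)
$K{\left(j,q \right)} = -1 - \frac{q}{5} - \frac{6 + j}{5 \left(-2 + q\right)}$ ($K{\left(j,q \right)} = - \frac{\left(q + 5\right) + \frac{j + 6}{q - 2}}{5} = - \frac{\left(5 + q\right) + \frac{6 + j}{-2 + q}}{5} = - \frac{5 + q + \frac{6 + j}{-2 + q}}{5} = -1 - \frac{q}{5} - \frac{6 + j}{5 \left(-2 + q\right)}$)
$Q{\left(X,A \right)} = \frac{1 - \left(A + X\right)^{2} - 3 A - 3 X}{5 \left(-2 + A + X\right)}$ ($Q{\left(X,A \right)} = \frac{4 - 3 - \left(X + A\right)^{2} - 3 \left(X + A\right)}{5 \left(-2 + \left(X + A\right)\right)} = \frac{4 - 3 - \left(A + X\right)^{2} - 3 \left(A + X\right)}{5 \left(-2 + \left(A + X\right)\right)} = \frac{4 - 3 - \left(A + X\right)^{2} - \left(3 A + 3 X\right)}{5 \left(-2 + A + X\right)} = \frac{1 - \left(A + X\right)^{2} - 3 A - 3 X}{5 \left(-2 + A + X\right)}$)
$a{\left(M,L \right)} = - L + \frac{28 - \left(-9 + L\right)^{2} - 3 L}{5 \left(-11 + L\right)}$ ($a{\left(M,L \right)} = \frac{1 - \left(L - 9\right)^{2} - 3 L - -27}{5 \left(-2 + L - 9\right)} - L = \frac{1 - \left(-9 + L\right)^{2} - 3 L + 27}{5 \left(-11 + L\right)} - L = \frac{28 - \left(-9 + L\right)^{2} - 3 L}{5 \left(-11 + L\right)} - L = - L + \frac{28 - \left(-9 + L\right)^{2} - 3 L}{5 \left(-11 + L\right)}$)
$a{\left(2018,-1597 \right)} - 4341452 = \frac{-53 - 6 \left(-1597\right)^{2} + 70 \left(-1597\right)}{5 \left(-11 - 1597\right)} - 4341452 = \frac{-53 - 15302454 - 111790}{5 \left(-1608\right)} - 4341452 = \frac{1}{5} \left(- \frac{1}{1608}\right) \left(-53 - 15302454 - 111790\right) - 4341452 = \frac{1}{5} \left(- \frac{1}{1608}\right) \left(-15414297\right) - 4341452 = \frac{5138099}{2680} - 4341452 = - \frac{11629953261}{2680}$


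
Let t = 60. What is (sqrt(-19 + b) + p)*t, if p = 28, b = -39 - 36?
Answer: 1680 + 60*I*sqrt(94) ≈ 1680.0 + 581.72*I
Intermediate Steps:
b = -75
(sqrt(-19 + b) + p)*t = (sqrt(-19 - 75) + 28)*60 = (sqrt(-94) + 28)*60 = (I*sqrt(94) + 28)*60 = (28 + I*sqrt(94))*60 = 1680 + 60*I*sqrt(94)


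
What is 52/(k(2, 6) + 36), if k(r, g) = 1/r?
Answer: 104/73 ≈ 1.4247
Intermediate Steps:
52/(k(2, 6) + 36) = 52/(1/2 + 36) = 52/(73/2) = (2/73)*52 = 104/73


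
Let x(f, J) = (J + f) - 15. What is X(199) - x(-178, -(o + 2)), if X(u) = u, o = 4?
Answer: 398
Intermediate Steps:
x(f, J) = -15 + J + f
X(199) - x(-178, -(o + 2)) = 199 - (-15 - (4 + 2) - 178) = 199 - (-15 - 1*6 - 178) = 199 - (-15 - 6 - 178) = 199 - 1*(-199) = 199 + 199 = 398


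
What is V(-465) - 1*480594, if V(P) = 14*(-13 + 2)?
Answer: -480748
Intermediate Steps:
V(P) = -154 (V(P) = 14*(-11) = -154)
V(-465) - 1*480594 = -154 - 1*480594 = -154 - 480594 = -480748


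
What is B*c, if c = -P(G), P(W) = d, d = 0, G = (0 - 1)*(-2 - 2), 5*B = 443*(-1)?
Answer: 0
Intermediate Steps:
B = -443/5 (B = (443*(-1))/5 = (⅕)*(-443) = -443/5 ≈ -88.600)
G = 4 (G = -1*(-4) = 4)
P(W) = 0
c = 0 (c = -1*0 = 0)
B*c = -443/5*0 = 0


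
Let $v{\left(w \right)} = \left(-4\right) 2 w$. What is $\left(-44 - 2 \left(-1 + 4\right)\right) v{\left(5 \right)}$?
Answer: $2000$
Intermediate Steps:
$v{\left(w \right)} = - 8 w$
$\left(-44 - 2 \left(-1 + 4\right)\right) v{\left(5 \right)} = \left(-44 - 2 \left(-1 + 4\right)\right) \left(\left(-8\right) 5\right) = \left(-44 - 6\right) \left(-40\right) = \left(-50\right) \left(-40\right) = 2000$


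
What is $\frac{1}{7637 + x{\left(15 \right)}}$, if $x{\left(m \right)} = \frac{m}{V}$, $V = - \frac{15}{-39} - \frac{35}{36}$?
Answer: $\frac{55}{418631} \approx 0.00013138$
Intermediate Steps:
$V = - \frac{275}{468}$ ($V = \left(-15\right) \left(- \frac{1}{39}\right) - \frac{35}{36} = \frac{5}{13} - \frac{35}{36} = - \frac{275}{468} \approx -0.58761$)
$x{\left(m \right)} = - \frac{468 m}{275}$ ($x{\left(m \right)} = \frac{m}{- \frac{275}{468}} = m \left(- \frac{468}{275}\right) = - \frac{468 m}{275}$)
$\frac{1}{7637 + x{\left(15 \right)}} = \frac{1}{7637 - \frac{1404}{55}} = \frac{1}{\frac{418631}{55}} = \frac{55}{418631}$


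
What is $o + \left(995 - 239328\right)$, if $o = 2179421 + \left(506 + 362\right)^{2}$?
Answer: $2694512$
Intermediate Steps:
$o = 2932845$ ($o = 2179421 + 868^{2} = 2179421 + 753424 = 2932845$)
$o + \left(995 - 239328\right) = 2932845 + \left(995 - 239328\right) = 2932845 - 238333 = 2694512$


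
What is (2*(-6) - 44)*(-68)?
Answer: 3808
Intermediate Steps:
(2*(-6) - 44)*(-68) = (-12 - 44)*(-68) = -56*(-68) = 3808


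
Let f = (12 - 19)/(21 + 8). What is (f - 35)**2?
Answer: 1044484/841 ≈ 1242.0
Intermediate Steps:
f = -7/29 ≈ -0.24138
(f - 35)**2 = (-7/29 - 35)**2 = (-1022/29)**2 = 1044484/841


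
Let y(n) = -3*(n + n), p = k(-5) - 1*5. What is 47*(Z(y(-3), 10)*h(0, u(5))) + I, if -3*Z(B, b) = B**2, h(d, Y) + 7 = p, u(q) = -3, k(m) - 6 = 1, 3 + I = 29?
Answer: 25406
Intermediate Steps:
I = 26 (I = -3 + 29 = 26)
k(m) = 7 (k(m) = 6 + 1 = 7)
p = 2 (p = 7 - 1*5 = 7 - 5 = 2)
h(d, Y) = -5 (h(d, Y) = -7 + 2 = -5)
y(n) = -6*n
Z(B, b) = -B**2/3
47*(Z(y(-3), 10)*h(0, u(5))) + I = 47*(-(-6*(-3))**2/3*(-5)) + 26 = 47*(-1/3*18**2*(-5)) + 26 = 47*(-1/3*324*(-5)) + 26 = 47*(-108*(-5)) + 26 = 47*540 + 26 = 25380 + 26 = 25406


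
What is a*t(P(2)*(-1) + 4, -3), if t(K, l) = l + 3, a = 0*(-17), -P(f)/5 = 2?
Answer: 0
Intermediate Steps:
P(f) = -10 (P(f) = -5*2 = -10)
a = 0
t(K, l) = 3 + l
a*t(P(2)*(-1) + 4, -3) = 0*(3 - 3) = 0*0 = 0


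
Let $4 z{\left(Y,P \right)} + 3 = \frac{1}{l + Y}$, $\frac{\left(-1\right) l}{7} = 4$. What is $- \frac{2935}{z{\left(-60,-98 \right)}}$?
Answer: $\frac{206624}{53} \approx 3898.6$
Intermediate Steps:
$l = -28$ ($l = \left(-7\right) 4 = -28$)
$z{\left(Y,P \right)} = - \frac{3}{4} + \frac{1}{4 \left(-28 + Y\right)}$
$- \frac{2935}{z{\left(-60,-98 \right)}} = - \frac{2935}{\frac{1}{4} \frac{1}{-28 - 60} \left(85 - -180\right)} = - \frac{2935}{\frac{1}{4} \frac{1}{-88} \left(85 + 180\right)} = - \frac{2935}{\frac{1}{4} \left(- \frac{1}{88}\right) 265} = - \frac{2935}{- \frac{265}{352}} = \left(-2935\right) \left(- \frac{352}{265}\right) = \frac{206624}{53}$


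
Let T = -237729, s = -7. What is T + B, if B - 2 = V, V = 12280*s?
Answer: -323687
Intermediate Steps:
V = -85960 (V = 12280*(-7) = -85960)
B = -85958 (B = 2 - 85960 = -85958)
T + B = -237729 - 85958 = -323687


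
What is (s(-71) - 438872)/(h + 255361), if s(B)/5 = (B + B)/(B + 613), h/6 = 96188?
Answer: -118934667/225604519 ≈ -0.52718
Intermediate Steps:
h = 577128 (h = 6*96188 = 577128)
s(B) = 10*B/(613 + B) (s(B) = 5*((B + B)/(B + 613)) = 5*((2*B)/(613 + B)) = 5*(2*B/(613 + B)) = 10*B/(613 + B))
(s(-71) - 438872)/(h + 255361) = (10*(-71)/(613 - 71) - 438872)/(577128 + 255361) = (10*(-71)/542 - 438872)/832489 = (10*(-71)*(1/542) - 438872)*(1/832489) = (-355/271 - 438872)*(1/832489) = -118934667/271*1/832489 = -118934667/225604519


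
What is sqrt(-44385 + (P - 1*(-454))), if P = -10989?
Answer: 2*I*sqrt(13730) ≈ 234.35*I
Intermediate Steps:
sqrt(-44385 + (P - 1*(-454))) = sqrt(-44385 + (-10989 - 1*(-454))) = sqrt(-44385 + (-10989 + 454)) = sqrt(-44385 - 10535) = sqrt(-54920) = 2*I*sqrt(13730)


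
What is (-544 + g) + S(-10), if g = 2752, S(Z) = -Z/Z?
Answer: 2207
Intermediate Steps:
S(Z) = -1 (S(Z) = -1*1 = -1)
(-544 + g) + S(-10) = (-544 + 2752) - 1 = 2208 - 1 = 2207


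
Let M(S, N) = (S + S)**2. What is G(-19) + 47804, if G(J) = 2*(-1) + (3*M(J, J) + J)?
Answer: 52115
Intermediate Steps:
M(S, N) = 4*S**2 (M(S, N) = (2*S)**2 = 4*S**2)
G(J) = -2 + J + 12*J**2 (G(J) = 2*(-1) + (3*(4*J**2) + J) = -2 + (12*J**2 + J) = -2 + (J + 12*J**2) = -2 + J + 12*J**2)
G(-19) + 47804 = (-2 - 19 + 12*(-19)**2) + 47804 = (-2 - 19 + 12*361) + 47804 = (-2 - 19 + 4332) + 47804 = 4311 + 47804 = 52115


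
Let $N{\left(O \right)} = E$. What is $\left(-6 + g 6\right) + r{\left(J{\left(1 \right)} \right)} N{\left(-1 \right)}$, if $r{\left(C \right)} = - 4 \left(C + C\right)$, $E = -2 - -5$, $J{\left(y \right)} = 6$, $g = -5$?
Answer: $-180$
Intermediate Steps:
$E = 3$ ($E = -2 + 5 = 3$)
$N{\left(O \right)} = 3$
$r{\left(C \right)} = - 8 C$ ($r{\left(C \right)} = - 4 \cdot 2 C = - 8 C$)
$\left(-6 + g 6\right) + r{\left(J{\left(1 \right)} \right)} N{\left(-1 \right)} = \left(-6 - 30\right) + \left(-8\right) 6 \cdot 3 = \left(-6 - 30\right) - 144 = -36 - 144 = -180$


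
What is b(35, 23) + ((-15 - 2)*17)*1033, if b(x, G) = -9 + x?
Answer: -298511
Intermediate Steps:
b(35, 23) + ((-15 - 2)*17)*1033 = (-9 + 35) + ((-15 - 2)*17)*1033 = 26 - 17*17*1033 = 26 - 289*1033 = 26 - 298537 = -298511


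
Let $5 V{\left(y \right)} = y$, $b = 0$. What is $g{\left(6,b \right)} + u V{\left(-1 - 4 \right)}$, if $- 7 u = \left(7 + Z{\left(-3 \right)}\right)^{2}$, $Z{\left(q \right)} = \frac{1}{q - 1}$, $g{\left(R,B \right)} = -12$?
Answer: $- \frac{615}{112} \approx -5.4911$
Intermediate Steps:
$Z{\left(q \right)} = \frac{1}{-1 + q}$
$V{\left(y \right)} = \frac{y}{5}$
$u = - \frac{729}{112}$ ($u = - \frac{\left(7 + \frac{1}{-1 - 3}\right)^{2}}{7} = - \frac{\left(7 + \frac{1}{-4}\right)^{2}}{7} = - \frac{\left(7 - \frac{1}{4}\right)^{2}}{7} = - \frac{\left(\frac{27}{4}\right)^{2}}{7} = \left(- \frac{1}{7}\right) \frac{729}{16} = - \frac{729}{112} \approx -6.5089$)
$g{\left(6,b \right)} + u V{\left(-1 - 4 \right)} = -12 - \frac{729 \frac{-1 - 4}{5}}{112} = -12 - \frac{729 \cdot \frac{1}{5} \left(-5\right)}{112} = -12 - - \frac{729}{112} = -12 + \frac{729}{112} = - \frac{615}{112}$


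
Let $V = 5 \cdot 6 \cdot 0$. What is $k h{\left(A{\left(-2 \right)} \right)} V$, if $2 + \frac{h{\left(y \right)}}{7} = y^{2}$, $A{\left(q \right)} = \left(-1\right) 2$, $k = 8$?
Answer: $0$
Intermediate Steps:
$V = 0$ ($V = 30 \cdot 0 = 0$)
$A{\left(q \right)} = -2$
$h{\left(y \right)} = -14 + 7 y^{2}$
$k h{\left(A{\left(-2 \right)} \right)} V = 8 \left(-14 + 7 \left(-2\right)^{2}\right) 0 = 8 \left(-14 + 7 \cdot 4\right) 0 = 8 \left(-14 + 28\right) 0 = 8 \cdot 14 \cdot 0 = 112 \cdot 0 = 0$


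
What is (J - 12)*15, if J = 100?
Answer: 1320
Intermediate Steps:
(J - 12)*15 = (100 - 12)*15 = 88*15 = 1320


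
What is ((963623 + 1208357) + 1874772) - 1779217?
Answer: 2267535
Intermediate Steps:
((963623 + 1208357) + 1874772) - 1779217 = (2171980 + 1874772) - 1779217 = 4046752 - 1779217 = 2267535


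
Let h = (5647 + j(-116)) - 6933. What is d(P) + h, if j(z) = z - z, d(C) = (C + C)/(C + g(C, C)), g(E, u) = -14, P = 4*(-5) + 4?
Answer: -19274/15 ≈ -1284.9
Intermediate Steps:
P = -16 (P = -20 + 4 = -16)
d(C) = 2*C/(-14 + C) (d(C) = (C + C)/(C - 14) = (2*C)/(-14 + C) = 2*C/(-14 + C))
j(z) = 0
h = -1286 (h = (5647 + 0) - 6933 = 5647 - 6933 = -1286)
d(P) + h = 2*(-16)/(-14 - 16) - 1286 = 2*(-16)/(-30) - 1286 = 2*(-16)*(-1/30) - 1286 = 16/15 - 1286 = -19274/15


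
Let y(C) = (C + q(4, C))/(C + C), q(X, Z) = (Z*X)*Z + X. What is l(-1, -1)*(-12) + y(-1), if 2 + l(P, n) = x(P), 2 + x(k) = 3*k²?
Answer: 17/2 ≈ 8.5000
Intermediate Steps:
x(k) = -2 + 3*k²
q(X, Z) = X + X*Z² (q(X, Z) = (X*Z)*Z + X = X*Z² + X = X + X*Z²)
l(P, n) = -4 + 3*P² (l(P, n) = -2 + (-2 + 3*P²) = -4 + 3*P²)
y(C) = (4 + C + 4*C²)/(2*C) (y(C) = (C + 4*(1 + C²))/(C + C) = (C + (4 + 4*C²))/((2*C)) = (4 + C + 4*C²)*(1/(2*C)) = (4 + C + 4*C²)/(2*C))
l(-1, -1)*(-12) + y(-1) = (-4 + 3*(-1)²)*(-12) + (½ + 2*(-1) + 2/(-1)) = (-4 + 3*1)*(-12) + (½ - 2 + 2*(-1)) = (-4 + 3)*(-12) + (½ - 2 - 2) = -1*(-12) - 7/2 = 12 - 7/2 = 17/2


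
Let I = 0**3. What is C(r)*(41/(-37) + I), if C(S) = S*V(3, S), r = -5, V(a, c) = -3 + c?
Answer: -1640/37 ≈ -44.324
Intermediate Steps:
I = 0
C(S) = S*(-3 + S)
C(r)*(41/(-37) + I) = (-5*(-3 - 5))*(41/(-37) + 0) = (-5*(-8))*(41*(-1/37) + 0) = 40*(-41/37 + 0) = 40*(-41/37) = -1640/37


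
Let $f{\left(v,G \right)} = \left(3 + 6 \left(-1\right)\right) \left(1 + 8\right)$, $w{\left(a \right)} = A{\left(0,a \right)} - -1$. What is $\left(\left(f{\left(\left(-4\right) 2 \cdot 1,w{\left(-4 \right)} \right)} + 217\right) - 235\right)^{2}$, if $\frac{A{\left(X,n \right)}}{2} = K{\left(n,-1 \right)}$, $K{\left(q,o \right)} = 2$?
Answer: $2025$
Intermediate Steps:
$A{\left(X,n \right)} = 4$ ($A{\left(X,n \right)} = 2 \cdot 2 = 4$)
$w{\left(a \right)} = 5$ ($w{\left(a \right)} = 4 - -1 = 4 + 1 = 5$)
$f{\left(v,G \right)} = -27$ ($f{\left(v,G \right)} = \left(3 - 6\right) 9 = \left(-3\right) 9 = -27$)
$\left(\left(f{\left(\left(-4\right) 2 \cdot 1,w{\left(-4 \right)} \right)} + 217\right) - 235\right)^{2} = \left(\left(-27 + 217\right) - 235\right)^{2} = \left(190 - 235\right)^{2} = \left(-45\right)^{2} = 2025$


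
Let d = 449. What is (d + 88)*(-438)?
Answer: -235206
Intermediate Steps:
(d + 88)*(-438) = (449 + 88)*(-438) = 537*(-438) = -235206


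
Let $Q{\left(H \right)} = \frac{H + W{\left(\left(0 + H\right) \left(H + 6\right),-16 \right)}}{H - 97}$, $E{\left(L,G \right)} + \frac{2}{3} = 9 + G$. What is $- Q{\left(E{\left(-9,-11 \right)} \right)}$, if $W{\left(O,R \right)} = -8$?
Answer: $- \frac{32}{299} \approx -0.10702$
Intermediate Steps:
$E{\left(L,G \right)} = \frac{25}{3} + G$ ($E{\left(L,G \right)} = - \frac{2}{3} + \left(9 + G\right) = \frac{25}{3} + G$)
$Q{\left(H \right)} = \frac{-8 + H}{-97 + H}$ ($Q{\left(H \right)} = \frac{H - 8}{H - 97} = \frac{-8 + H}{-97 + H}$)
$- Q{\left(E{\left(-9,-11 \right)} \right)} = - \frac{-8 + \left(\frac{25}{3} - 11\right)}{-97 + \left(\frac{25}{3} - 11\right)} = - \frac{-8 - \frac{8}{3}}{-97 - \frac{8}{3}} = - \frac{-32}{\left(- \frac{299}{3}\right) 3} = - \frac{\left(-3\right) \left(-32\right)}{299 \cdot 3} = \left(-1\right) \frac{32}{299} = - \frac{32}{299}$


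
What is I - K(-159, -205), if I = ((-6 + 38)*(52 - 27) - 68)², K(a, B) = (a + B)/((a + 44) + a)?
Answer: 73407706/137 ≈ 5.3582e+5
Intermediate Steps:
K(a, B) = (B + a)/(44 + 2*a) (K(a, B) = (B + a)/((44 + a) + a) = (B + a)/(44 + 2*a))
I = 535824 (I = (32*25 - 68)² = (800 - 68)² = 732² = 535824)
I - K(-159, -205) = 535824 - (-205 - 159)/(2*(22 - 159)) = 535824 - (-364)/(2*(-137)) = 535824 - (-1)*(-364)/(2*137) = 535824 - 1*182/137 = 535824 - 182/137 = 73407706/137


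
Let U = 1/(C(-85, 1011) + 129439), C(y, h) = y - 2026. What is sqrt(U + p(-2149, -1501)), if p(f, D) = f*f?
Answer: sqrt(4679513270960982)/31832 ≈ 2149.0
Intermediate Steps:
C(y, h) = -2026 + y
U = 1/127328 (U = 1/((-2026 - 85) + 129439) = 1/(-2111 + 129439) = 1/127328 ≈ 7.8537e-6)
p(f, D) = f**2
sqrt(U + p(-2149, -1501)) = sqrt(1/127328 + (-2149)**2) = sqrt(1/127328 + 4618201) = sqrt(588026296929/127328) = sqrt(4679513270960982)/31832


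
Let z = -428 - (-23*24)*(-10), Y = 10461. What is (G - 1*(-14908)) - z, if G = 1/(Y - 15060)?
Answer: 95916743/4599 ≈ 20856.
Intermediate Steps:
G = -1/4599 (G = 1/(10461 - 15060) = 1/(-4599) = -1/4599 ≈ -0.00021744)
z = -5948 (z = -428 - (-552)*(-10) = -428 - 1*5520 = -428 - 5520 = -5948)
(G - 1*(-14908)) - z = (-1/4599 - 1*(-14908)) - 1*(-5948) = (-1/4599 + 14908) + 5948 = 68561891/4599 + 5948 = 95916743/4599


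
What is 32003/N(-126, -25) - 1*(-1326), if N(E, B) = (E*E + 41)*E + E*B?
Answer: 2655139789/2002392 ≈ 1326.0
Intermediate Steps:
N(E, B) = B*E + E*(41 + E²) (N(E, B) = (E² + 41)*E + B*E = (41 + E²)*E + B*E = E*(41 + E²) + B*E = B*E + E*(41 + E²))
32003/N(-126, -25) - 1*(-1326) = 32003/((-126*(41 - 25 + (-126)²))) - 1*(-1326) = 32003/((-126*(41 - 25 + 15876))) + 1326 = 32003/((-126*15892)) + 1326 = 32003/(-2002392) + 1326 = 32003*(-1/2002392) + 1326 = -32003/2002392 + 1326 = 2655139789/2002392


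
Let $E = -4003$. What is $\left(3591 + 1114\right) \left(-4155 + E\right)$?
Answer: $-38383390$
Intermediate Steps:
$\left(3591 + 1114\right) \left(-4155 + E\right) = \left(3591 + 1114\right) \left(-4155 - 4003\right) = 4705 \left(-8158\right) = -38383390$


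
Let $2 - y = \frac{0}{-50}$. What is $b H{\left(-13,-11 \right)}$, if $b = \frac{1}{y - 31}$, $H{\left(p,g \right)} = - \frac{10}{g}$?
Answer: $- \frac{10}{319} \approx -0.031348$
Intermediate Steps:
$y = 2$ ($y = 2 - \frac{0}{-50} = 2 - 0 \left(- \frac{1}{50}\right) = 2 - 0 = 2 + 0 = 2$)
$b = - \frac{1}{29}$ ($b = \frac{1}{2 - 31} = \frac{1}{-29} = - \frac{1}{29} \approx -0.034483$)
$b H{\left(-13,-11 \right)} = - \frac{\left(-10\right) \frac{1}{-11}}{29} = - \frac{\left(-10\right) \left(- \frac{1}{11}\right)}{29} = \left(- \frac{1}{29}\right) \frac{10}{11} = - \frac{10}{319}$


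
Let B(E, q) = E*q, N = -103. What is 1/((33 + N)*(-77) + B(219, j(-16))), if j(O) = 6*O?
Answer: -1/15634 ≈ -6.3963e-5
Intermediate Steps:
1/((33 + N)*(-77) + B(219, j(-16))) = 1/((33 - 103)*(-77) + 219*(6*(-16))) = 1/(-70*(-77) + 219*(-96)) = 1/(5390 - 21024) = 1/(-15634) = -1/15634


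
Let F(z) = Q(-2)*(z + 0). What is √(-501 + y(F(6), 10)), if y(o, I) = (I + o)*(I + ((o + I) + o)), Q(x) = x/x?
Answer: √11 ≈ 3.3166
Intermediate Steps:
Q(x) = 1
F(z) = z (F(z) = 1*(z + 0) = 1*z = z)
y(o, I) = (I + o)*(2*I + 2*o) (y(o, I) = (I + o)*(I + ((I + o) + o)) = (I + o)*(I + (I + 2*o)) = (I + o)*(2*I + 2*o))
√(-501 + y(F(6), 10)) = √(-501 + (2*10² + 2*6² + 4*10*6)) = √(-501 + (2*100 + 2*36 + 240)) = √(-501 + (200 + 72 + 240)) = √(-501 + 512) = √11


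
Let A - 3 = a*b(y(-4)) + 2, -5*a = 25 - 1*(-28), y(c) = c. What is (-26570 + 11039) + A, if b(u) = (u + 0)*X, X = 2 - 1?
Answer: -77418/5 ≈ -15484.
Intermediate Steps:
X = 1
a = -53/5 (a = -(25 - 1*(-28))/5 = -(25 + 28)/5 = -1/5*53 = -53/5 ≈ -10.600)
b(u) = u (b(u) = (u + 0)*1 = u*1 = u)
A = 237/5 (A = 3 + (-53/5*(-4) + 2) = 3 + (212/5 + 2) = 3 + 222/5 = 237/5 ≈ 47.400)
(-26570 + 11039) + A = (-26570 + 11039) + 237/5 = -15531 + 237/5 = -77418/5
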